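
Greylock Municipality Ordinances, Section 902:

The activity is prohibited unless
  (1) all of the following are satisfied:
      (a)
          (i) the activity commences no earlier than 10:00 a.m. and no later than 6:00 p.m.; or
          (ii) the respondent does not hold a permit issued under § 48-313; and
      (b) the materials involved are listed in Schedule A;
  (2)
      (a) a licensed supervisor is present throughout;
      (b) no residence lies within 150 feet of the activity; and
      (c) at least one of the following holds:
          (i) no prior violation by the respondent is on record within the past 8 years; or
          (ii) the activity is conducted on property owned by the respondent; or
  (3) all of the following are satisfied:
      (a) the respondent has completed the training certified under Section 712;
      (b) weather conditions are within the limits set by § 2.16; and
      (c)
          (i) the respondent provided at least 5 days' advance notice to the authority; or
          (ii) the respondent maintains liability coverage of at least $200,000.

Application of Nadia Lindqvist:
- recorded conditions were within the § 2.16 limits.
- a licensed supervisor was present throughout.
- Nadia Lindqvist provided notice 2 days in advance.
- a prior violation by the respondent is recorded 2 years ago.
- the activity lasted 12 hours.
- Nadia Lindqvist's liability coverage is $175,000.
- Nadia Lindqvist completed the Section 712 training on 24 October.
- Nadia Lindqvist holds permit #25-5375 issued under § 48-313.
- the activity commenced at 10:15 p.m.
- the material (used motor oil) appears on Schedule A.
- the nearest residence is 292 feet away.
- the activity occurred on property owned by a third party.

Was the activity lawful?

No — unlawful.

(i) start within hours — not met.
(ii) not (holds permit) — fails.
So (a) is not satisfied (F OR F).
(b) Schedule A material — met.
(1) = F AND T = false.
(a) supervisor present — holds.
(b) no residence in 150 ft — satisfied.
(i) no prior violation — not met.
(ii) own property — not satisfied.
(c): F OR F → false.
(2): T AND T AND F → false.
(a) training certified — satisfied.
(b) weather ok — met.
(i) ≥5 days' notice — not met.
(ii) coverage ≥ $200,000 — fails.
(c) = F OR F = false.
(3): T AND T AND F → false.
So Overall is not satisfied (F OR F OR F).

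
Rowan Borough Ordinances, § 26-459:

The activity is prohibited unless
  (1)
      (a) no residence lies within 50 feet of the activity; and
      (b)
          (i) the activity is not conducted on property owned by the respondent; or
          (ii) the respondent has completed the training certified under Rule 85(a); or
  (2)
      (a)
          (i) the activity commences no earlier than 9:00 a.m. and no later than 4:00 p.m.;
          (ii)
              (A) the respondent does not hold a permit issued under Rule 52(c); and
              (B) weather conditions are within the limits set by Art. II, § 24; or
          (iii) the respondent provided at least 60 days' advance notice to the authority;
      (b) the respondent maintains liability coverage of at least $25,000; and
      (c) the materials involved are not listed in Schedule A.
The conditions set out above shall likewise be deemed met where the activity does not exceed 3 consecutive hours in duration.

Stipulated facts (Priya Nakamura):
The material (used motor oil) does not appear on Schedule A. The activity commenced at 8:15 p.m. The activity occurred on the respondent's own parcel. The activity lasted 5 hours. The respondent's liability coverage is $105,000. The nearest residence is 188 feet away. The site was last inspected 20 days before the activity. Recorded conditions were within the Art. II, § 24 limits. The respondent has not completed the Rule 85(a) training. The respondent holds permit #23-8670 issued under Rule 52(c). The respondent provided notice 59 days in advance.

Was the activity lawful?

No — unlawful.

(a) no residence in 50 ft — met.
(i) not (own property) — fails.
(ii) training certified — not met.
So (b) is not satisfied (F OR F).
(1): T AND F → false.
(i) start within hours — fails.
(A) not (holds permit) — not satisfied.
(B) weather ok — holds.
(ii): F AND T → false.
(iii) ≥60 days' notice — not met.
(a) = F OR F OR F = false.
(b) coverage ≥ $25,000 — holds.
(c) not (Schedule A material) — met.
So (2) is not satisfied (F AND T AND T).
So Overall is not satisfied (F OR F).
Exception (≤ 3 hrs duration) — not satisfied.
Result: main false OR exception false → false.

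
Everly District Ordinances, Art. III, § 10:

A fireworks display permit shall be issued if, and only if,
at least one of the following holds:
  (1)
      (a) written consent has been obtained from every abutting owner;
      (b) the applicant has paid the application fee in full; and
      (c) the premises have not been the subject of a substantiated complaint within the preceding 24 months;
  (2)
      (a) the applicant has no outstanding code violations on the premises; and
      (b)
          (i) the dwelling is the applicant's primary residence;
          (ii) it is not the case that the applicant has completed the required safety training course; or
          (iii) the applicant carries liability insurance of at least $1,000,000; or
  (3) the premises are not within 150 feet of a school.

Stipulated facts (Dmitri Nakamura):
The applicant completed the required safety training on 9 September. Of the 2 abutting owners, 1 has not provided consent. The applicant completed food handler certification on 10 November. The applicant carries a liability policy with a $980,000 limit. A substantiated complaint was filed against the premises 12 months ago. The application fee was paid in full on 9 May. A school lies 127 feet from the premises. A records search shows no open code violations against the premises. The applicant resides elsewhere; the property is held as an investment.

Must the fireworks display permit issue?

(a) all abutters consent — not met.
(b) fee paid — met.
(c) no complaint in 24 mo. — not satisfied.
So (1) is not satisfied (F AND T AND F).
(a) no code violations — met.
(i) primary residence — fails.
(ii) not (safety training) — not met.
(iii) insurance ≥ $1,000,000 — not satisfied.
(b): F OR F OR F → false.
So (2) is not satisfied (T AND F).
(3) ≥150 ft from school — not satisfied.
So Overall is not satisfied (F OR F OR F).

No — denied.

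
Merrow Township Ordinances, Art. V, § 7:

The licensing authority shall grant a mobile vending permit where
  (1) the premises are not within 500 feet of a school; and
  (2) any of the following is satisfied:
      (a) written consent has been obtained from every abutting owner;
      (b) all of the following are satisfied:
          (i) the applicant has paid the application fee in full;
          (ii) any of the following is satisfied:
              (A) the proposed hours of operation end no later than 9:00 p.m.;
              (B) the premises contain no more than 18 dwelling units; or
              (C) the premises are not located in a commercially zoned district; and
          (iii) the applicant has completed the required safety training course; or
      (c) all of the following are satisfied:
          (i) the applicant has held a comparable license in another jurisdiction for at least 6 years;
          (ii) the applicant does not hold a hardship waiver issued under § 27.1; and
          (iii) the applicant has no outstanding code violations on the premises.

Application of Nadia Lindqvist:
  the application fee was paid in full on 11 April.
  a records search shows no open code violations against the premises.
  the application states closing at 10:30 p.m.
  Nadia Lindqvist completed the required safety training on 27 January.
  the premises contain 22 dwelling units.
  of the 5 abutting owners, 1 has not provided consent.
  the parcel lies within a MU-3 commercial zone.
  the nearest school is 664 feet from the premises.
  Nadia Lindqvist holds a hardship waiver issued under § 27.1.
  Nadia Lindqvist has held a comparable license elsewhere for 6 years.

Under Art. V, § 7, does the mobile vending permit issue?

(1) ≥500 ft from school — satisfied.
(a) all abutters consent — not satisfied.
(i) fee paid — satisfied.
(A) closes by 9 p.m. — not satisfied.
(B) ≤ 18 units — not met.
(C) not (commercially zoned) — fails.
So (ii) is not satisfied (F OR F OR F).
(iii) safety training — holds.
(b): T AND F AND T → false.
(i) prior license ≥ 6 yr — satisfied.
(ii) not (hardship waiver) — fails.
(iii) no code violations — met.
(c) = T AND F AND T = false.
So (2) is not satisfied (F OR F OR F).
So Overall is not satisfied (T AND F).

No — denied.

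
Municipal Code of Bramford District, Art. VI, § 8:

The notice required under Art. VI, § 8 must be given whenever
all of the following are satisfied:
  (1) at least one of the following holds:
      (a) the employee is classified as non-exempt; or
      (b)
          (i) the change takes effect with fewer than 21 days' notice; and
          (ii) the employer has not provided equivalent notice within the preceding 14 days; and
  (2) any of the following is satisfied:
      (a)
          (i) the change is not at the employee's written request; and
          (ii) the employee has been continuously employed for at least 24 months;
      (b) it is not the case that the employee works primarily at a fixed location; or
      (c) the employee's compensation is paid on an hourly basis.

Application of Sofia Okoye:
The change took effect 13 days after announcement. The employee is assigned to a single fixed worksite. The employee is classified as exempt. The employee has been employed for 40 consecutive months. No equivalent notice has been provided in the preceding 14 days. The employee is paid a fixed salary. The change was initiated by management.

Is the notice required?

Yes — required.

(a) non-exempt — fails.
(i) < 21 days' notice — met.
(ii) no recent notice — met.
So (b) is satisfied (T AND T).
(1) = F OR T = true.
(i) not employee-requested — met.
(ii) tenure ≥ 24 mo. — met.
(a) = T AND T = true.
(b) not (fixed location) — not satisfied.
(c) hourly-paid — fails.
(2): T OR F OR F → true.
So Overall is satisfied (T AND T).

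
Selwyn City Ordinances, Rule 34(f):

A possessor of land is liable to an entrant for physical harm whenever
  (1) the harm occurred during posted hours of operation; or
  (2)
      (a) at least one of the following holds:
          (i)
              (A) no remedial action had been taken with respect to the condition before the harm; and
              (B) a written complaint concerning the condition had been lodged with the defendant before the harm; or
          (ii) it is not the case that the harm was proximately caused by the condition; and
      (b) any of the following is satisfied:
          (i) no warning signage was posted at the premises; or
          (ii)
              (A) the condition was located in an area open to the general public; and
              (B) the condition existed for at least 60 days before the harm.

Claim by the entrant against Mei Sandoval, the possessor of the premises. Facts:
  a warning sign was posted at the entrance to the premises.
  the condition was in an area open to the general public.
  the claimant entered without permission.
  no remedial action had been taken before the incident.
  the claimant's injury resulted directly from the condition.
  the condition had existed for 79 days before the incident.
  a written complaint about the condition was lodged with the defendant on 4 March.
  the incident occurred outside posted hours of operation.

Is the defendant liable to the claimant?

(1) during posted hours — not satisfied.
(A) no remedial action — satisfied.
(B) complaint lodged — satisfied.
So (i) is satisfied (T AND T).
(ii) not (proximate cause) — not satisfied.
(a) = T OR F = true.
(i) no signage posted — not satisfied.
(A) public area — met.
(B) condition ≥60 days old — satisfied.
So (ii) is satisfied (T AND T).
(b) = F OR T = true.
(2): T AND T → true.
Overall: F OR T → true.

Yes — liable.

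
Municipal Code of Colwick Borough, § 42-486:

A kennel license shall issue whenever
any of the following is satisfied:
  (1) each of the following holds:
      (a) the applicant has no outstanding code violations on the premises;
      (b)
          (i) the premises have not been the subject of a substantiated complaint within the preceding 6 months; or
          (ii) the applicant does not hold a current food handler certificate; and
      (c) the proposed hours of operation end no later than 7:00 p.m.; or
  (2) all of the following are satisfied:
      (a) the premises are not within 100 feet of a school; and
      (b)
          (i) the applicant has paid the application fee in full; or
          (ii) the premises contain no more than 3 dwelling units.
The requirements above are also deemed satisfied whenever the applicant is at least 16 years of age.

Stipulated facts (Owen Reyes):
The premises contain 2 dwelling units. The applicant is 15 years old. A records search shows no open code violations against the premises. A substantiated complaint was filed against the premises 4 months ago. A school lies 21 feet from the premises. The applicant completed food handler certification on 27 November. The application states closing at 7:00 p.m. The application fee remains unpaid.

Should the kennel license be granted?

No — denied.

(a) no code violations — satisfied.
(i) no complaint in 6 mo. — not satisfied.
(ii) not (food handler cert.) — not met.
(b) = F OR F = false.
(c) closes by 7 p.m. — satisfied.
(1) = T AND F AND T = false.
(a) ≥100 ft from school — fails.
(i) fee paid — not met.
(ii) ≤ 3 units — met.
So (b) is satisfied (F OR T).
So (2) is not satisfied (F AND T).
Overall = F OR F = false.
Exception (age ≥ 16) — not satisfied.
Result: main false OR exception false → false.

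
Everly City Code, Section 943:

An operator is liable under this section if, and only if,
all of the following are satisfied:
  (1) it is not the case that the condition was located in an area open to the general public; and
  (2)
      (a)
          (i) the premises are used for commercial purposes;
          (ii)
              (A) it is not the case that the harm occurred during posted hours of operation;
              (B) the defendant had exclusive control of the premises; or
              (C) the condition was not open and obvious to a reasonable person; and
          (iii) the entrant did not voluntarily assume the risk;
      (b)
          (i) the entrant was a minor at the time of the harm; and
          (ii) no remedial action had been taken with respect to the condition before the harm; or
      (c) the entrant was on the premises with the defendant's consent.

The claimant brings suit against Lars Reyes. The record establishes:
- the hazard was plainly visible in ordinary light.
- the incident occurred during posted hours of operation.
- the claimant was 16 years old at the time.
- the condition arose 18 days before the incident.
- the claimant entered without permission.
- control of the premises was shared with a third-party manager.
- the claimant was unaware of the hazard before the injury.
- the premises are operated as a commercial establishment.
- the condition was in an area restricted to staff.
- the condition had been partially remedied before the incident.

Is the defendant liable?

No — not liable.

(1) not (public area) — satisfied.
(i) commercial use — holds.
(A) not (during posted hours) — not satisfied.
(B) exclusive control — not satisfied.
(C) not open/obvious — not met.
So (ii) is not satisfied (F OR F OR F).
(iii) no assumed risk — satisfied.
So (a) is not satisfied (T AND F AND T).
(i) entrant a minor — met.
(ii) no remedial action — fails.
(b) = T AND F = false.
(c) consent to enter — fails.
So (2) is not satisfied (F OR F OR F).
Overall = T AND F = false.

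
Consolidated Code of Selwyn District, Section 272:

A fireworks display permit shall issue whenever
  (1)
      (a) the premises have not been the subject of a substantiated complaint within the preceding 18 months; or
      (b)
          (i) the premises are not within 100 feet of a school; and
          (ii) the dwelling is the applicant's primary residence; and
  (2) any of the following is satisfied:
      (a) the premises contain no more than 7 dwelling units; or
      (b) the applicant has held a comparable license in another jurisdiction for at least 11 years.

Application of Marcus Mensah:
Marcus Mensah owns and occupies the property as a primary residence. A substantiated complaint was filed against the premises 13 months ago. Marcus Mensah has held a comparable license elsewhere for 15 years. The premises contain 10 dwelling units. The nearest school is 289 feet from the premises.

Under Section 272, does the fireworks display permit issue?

Yes — granted.

(a) no complaint in 18 mo. — fails.
(i) ≥100 ft from school — met.
(ii) primary residence — holds.
(b): T AND T → true.
(1) = F OR T = true.
(a) ≤ 7 units — not met.
(b) prior license ≥ 11 yr — satisfied.
So (2) is satisfied (F OR T).
Overall = T AND T = true.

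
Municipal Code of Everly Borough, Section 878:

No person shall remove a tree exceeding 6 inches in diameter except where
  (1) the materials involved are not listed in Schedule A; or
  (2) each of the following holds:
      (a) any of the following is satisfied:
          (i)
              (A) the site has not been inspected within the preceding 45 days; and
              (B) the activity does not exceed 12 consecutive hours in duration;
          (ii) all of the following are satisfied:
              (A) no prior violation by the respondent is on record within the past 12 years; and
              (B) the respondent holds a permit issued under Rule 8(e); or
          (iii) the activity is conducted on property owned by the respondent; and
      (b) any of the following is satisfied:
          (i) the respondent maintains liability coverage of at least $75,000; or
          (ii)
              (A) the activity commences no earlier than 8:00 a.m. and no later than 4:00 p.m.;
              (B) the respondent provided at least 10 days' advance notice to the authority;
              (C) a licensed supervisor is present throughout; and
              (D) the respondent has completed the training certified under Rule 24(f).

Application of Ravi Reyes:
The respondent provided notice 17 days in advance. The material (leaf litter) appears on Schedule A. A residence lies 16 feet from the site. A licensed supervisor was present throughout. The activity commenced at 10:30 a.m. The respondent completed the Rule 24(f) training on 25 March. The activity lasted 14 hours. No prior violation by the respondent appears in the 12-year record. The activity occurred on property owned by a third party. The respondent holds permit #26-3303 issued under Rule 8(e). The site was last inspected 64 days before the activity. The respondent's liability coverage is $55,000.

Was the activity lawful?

Yes — lawful.

(1) not (Schedule A material) — fails.
(A) not (site inspected) — satisfied.
(B) ≤ 12 hrs duration — not satisfied.
(i) = T AND F = false.
(A) no prior violation — satisfied.
(B) holds permit — met.
So (ii) is satisfied (T AND T).
(iii) own property — not met.
(a) = F OR T OR F = true.
(i) coverage ≥ $75,000 — not satisfied.
(A) start within hours — satisfied.
(B) ≥10 days' notice — satisfied.
(C) supervisor present — holds.
(D) training certified — holds.
(ii) = T AND T AND T AND T = true.
(b) = F OR T = true.
(2) = T AND T = true.
Overall = F OR T = true.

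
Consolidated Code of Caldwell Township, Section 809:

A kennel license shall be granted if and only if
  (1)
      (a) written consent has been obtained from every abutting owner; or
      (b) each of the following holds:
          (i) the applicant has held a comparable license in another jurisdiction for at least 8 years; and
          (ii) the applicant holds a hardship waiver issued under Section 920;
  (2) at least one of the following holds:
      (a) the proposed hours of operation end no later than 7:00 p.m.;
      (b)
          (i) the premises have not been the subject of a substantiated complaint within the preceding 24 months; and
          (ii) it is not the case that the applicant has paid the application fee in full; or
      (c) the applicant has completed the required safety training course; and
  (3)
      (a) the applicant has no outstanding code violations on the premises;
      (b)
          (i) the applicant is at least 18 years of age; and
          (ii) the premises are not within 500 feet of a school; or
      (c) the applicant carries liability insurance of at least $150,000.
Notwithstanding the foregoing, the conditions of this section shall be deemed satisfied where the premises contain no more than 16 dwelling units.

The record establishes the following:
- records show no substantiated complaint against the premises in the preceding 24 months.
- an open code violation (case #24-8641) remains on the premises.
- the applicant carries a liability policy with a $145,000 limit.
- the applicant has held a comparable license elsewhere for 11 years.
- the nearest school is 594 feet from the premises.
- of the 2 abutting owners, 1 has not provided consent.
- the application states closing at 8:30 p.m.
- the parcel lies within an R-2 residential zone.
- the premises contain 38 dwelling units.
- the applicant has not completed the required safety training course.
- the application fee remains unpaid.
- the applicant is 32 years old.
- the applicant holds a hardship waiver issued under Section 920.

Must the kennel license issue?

Yes — granted.

(a) all abutters consent — not met.
(i) prior license ≥ 8 yr — met.
(ii) hardship waiver — satisfied.
(b): T AND T → true.
(1): F OR T → true.
(a) closes by 7 p.m. — fails.
(i) no complaint in 24 mo. — satisfied.
(ii) not (fee paid) — holds.
(b): T AND T → true.
(c) safety training — fails.
(2): F OR T OR F → true.
(a) no code violations — fails.
(i) age ≥ 18 — met.
(ii) ≥500 ft from school — satisfied.
(b) = T AND T = true.
(c) insurance ≥ $150,000 — not met.
(3) = F OR T OR F = true.
Overall = T AND T AND T = true.
Exception (≤ 16 units) — not satisfied.
Result: main true OR exception false → true.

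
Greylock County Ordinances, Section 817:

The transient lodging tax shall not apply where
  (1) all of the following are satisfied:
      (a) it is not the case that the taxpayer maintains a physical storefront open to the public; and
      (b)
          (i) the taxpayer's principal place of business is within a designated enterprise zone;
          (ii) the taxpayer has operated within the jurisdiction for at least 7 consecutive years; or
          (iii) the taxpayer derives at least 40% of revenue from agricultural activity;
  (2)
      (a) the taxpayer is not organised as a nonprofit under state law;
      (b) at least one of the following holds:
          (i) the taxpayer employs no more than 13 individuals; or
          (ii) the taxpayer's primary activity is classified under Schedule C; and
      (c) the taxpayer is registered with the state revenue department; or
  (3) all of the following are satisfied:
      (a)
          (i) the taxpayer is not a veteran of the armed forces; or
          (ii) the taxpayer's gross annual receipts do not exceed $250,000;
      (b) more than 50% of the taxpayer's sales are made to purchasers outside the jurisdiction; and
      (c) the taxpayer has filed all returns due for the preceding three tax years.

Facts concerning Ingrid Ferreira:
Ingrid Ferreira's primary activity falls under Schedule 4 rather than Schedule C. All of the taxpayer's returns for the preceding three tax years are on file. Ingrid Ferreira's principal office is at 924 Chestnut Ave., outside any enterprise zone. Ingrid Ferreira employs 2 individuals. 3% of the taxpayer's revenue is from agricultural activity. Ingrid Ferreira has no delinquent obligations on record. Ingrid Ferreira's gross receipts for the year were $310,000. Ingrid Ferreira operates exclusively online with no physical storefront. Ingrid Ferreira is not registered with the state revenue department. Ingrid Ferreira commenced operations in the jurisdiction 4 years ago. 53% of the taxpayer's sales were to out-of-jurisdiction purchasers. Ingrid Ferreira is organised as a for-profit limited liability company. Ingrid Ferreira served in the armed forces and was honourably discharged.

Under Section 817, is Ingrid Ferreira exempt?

(a) not (has storefront) — holds.
(i) in enterprise zone — not met.
(ii) ≥ 7 yrs in jurisdiction — fails.
(iii) ≥40% agricultural — not satisfied.
So (b) is not satisfied (F OR F OR F).
(1) = T AND F = false.
(a) not (nonprofit) — holds.
(i) ≤ 13 employees — met.
(ii) Schedule C activity — not met.
(b) = T OR F = true.
(c) state-registered — not satisfied.
(2): T AND T AND F → false.
(i) not (veteran) — not met.
(ii) receipts ≤ $250,000 — not satisfied.
(a) = F OR F = false.
(b) >50% out-of-jur. sales — met.
(c) returns current — met.
So (3) is not satisfied (F AND T AND T).
Overall = F OR F OR F = false.

No — not exempt.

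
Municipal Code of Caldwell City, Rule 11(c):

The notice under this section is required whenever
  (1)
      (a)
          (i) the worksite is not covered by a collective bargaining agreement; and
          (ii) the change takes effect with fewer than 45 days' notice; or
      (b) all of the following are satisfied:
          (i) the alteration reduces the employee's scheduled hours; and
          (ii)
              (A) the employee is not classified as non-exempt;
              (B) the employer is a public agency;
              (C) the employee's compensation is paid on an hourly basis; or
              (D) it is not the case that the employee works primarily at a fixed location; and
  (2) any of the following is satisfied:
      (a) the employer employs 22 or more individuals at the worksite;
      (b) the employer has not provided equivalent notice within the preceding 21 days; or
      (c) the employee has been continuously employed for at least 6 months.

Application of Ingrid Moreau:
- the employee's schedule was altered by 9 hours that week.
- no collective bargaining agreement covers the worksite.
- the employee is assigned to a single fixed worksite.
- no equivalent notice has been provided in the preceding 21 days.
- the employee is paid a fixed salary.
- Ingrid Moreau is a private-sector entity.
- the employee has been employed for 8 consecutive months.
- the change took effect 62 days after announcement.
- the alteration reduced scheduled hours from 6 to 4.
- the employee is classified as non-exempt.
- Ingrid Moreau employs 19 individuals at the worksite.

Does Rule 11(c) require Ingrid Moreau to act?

No — not required.

(i) no CBA — met.
(ii) < 45 days' notice — fails.
(a): T AND F → false.
(i) hours reduced — satisfied.
(A) not (non-exempt) — not met.
(B) public agency — not met.
(C) hourly-paid — not met.
(D) not (fixed location) — not satisfied.
(ii): F OR F OR F OR F → false.
(b) = T AND F = false.
(1) = F OR F = false.
(a) ≥ 22 at site — not satisfied.
(b) no recent notice — satisfied.
(c) tenure ≥ 6 mo. — met.
(2): F OR T OR T → true.
Overall: F AND T → false.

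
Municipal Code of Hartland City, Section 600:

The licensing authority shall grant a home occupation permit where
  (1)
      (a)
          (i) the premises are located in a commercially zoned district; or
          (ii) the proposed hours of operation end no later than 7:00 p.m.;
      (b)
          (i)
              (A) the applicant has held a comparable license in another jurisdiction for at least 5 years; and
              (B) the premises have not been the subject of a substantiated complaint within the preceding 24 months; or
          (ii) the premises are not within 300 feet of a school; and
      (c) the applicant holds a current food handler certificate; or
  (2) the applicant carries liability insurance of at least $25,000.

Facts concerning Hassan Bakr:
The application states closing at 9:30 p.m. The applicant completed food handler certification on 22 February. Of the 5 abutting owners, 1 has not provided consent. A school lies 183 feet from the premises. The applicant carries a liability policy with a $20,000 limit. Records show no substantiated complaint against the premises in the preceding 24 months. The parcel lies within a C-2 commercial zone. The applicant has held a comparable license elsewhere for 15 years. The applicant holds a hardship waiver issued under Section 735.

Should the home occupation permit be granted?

(i) commercially zoned — satisfied.
(ii) closes by 7 p.m. — not met.
(a): T OR F → true.
(A) prior license ≥ 5 yr — holds.
(B) no complaint in 24 mo. — satisfied.
So (i) is satisfied (T AND T).
(ii) ≥300 ft from school — not met.
So (b) is satisfied (T OR F).
(c) food handler cert. — holds.
(1): T AND T AND T → true.
(2) insurance ≥ $25,000 — fails.
Overall = T OR F = true.

Yes — granted.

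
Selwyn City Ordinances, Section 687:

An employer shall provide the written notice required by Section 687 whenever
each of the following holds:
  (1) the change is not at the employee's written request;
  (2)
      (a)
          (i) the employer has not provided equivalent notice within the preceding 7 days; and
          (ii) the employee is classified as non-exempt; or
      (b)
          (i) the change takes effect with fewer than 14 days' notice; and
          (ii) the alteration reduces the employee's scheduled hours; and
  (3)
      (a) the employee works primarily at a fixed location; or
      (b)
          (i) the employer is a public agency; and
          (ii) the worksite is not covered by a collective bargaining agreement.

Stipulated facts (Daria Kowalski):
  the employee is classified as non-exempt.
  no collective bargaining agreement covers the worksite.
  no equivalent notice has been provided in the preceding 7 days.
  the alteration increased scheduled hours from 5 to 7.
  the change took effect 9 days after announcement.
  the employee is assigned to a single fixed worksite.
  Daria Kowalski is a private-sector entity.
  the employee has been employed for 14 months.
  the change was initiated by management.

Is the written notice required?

Yes — required.

(1) not employee-requested — satisfied.
(i) no recent notice — holds.
(ii) non-exempt — met.
So (a) is satisfied (T AND T).
(i) < 14 days' notice — satisfied.
(ii) hours reduced — not met.
(b) = T AND F = false.
(2): T OR F → true.
(a) fixed location — holds.
(i) public agency — not satisfied.
(ii) no CBA — satisfied.
(b): F AND T → false.
So (3) is satisfied (T OR F).
Overall: T AND T AND T → true.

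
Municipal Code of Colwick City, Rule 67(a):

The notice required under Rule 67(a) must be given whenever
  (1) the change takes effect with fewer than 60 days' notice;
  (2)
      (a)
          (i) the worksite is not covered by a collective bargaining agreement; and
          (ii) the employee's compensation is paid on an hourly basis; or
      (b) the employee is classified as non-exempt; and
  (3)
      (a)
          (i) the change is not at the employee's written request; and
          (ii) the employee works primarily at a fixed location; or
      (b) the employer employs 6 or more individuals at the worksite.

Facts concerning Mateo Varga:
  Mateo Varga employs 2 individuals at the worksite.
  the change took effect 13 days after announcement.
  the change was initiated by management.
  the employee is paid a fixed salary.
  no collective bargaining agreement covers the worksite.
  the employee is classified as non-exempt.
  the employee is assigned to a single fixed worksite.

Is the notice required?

Yes — required.

(1) < 60 days' notice — holds.
(i) no CBA — holds.
(ii) hourly-paid — not met.
(a) = T AND F = false.
(b) non-exempt — satisfied.
(2): F OR T → true.
(i) not employee-requested — met.
(ii) fixed location — holds.
(a): T AND T → true.
(b) ≥ 6 at site — fails.
(3): T OR F → true.
Overall: T AND T AND T → true.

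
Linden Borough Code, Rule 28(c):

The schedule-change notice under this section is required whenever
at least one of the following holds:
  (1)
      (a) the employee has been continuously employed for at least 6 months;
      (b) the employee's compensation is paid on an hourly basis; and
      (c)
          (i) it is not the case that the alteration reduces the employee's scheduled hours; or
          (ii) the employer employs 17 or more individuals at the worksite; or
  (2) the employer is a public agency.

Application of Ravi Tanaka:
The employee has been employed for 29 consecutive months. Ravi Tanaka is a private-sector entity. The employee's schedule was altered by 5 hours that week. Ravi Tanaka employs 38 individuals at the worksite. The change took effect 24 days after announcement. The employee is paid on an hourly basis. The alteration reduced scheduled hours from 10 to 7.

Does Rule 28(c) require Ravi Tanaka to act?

(a) tenure ≥ 6 mo. — holds.
(b) hourly-paid — holds.
(i) not (hours reduced) — not met.
(ii) ≥ 17 at site — met.
(c) = F OR T = true.
(1): T AND T AND T → true.
(2) public agency — fails.
So Overall is satisfied (T OR F).

Yes — required.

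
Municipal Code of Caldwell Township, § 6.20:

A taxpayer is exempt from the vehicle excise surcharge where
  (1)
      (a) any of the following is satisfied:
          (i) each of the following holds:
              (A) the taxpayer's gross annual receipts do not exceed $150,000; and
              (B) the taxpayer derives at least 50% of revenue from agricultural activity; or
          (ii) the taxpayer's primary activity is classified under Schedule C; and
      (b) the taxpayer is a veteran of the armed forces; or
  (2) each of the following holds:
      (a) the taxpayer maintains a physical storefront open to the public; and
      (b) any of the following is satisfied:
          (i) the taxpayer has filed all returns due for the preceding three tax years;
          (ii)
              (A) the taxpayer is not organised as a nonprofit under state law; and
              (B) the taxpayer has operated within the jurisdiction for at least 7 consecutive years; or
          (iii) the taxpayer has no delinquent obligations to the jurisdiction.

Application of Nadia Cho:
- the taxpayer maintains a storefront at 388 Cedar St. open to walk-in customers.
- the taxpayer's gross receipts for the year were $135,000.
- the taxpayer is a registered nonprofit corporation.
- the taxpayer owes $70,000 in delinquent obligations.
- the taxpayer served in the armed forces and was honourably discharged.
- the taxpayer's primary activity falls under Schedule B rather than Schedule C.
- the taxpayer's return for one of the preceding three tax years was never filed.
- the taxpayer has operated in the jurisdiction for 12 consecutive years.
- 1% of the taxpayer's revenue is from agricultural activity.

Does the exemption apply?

(A) receipts ≤ $150,000 — holds.
(B) ≥50% agricultural — not satisfied.
(i): T AND F → false.
(ii) Schedule C activity — not met.
(a) = F OR F = false.
(b) veteran — holds.
(1): F AND T → false.
(a) has storefront — holds.
(i) returns current — fails.
(A) not (nonprofit) — fails.
(B) ≥ 7 yrs in jurisdiction — satisfied.
So (ii) is not satisfied (F AND T).
(iii) no delinquency — not met.
So (b) is not satisfied (F OR F OR F).
(2): T AND F → false.
Overall = F OR F = false.

No — not exempt.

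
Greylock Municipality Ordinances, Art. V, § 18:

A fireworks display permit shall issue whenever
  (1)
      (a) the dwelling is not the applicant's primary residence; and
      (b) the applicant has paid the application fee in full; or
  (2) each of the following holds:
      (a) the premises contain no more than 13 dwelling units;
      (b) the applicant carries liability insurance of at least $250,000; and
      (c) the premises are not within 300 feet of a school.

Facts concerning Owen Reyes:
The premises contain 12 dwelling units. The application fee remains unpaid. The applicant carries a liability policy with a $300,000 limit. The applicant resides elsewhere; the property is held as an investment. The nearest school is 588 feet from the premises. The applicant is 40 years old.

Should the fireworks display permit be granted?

Yes — granted.

(a) not (primary residence) — met.
(b) fee paid — not satisfied.
So (1) is not satisfied (T AND F).
(a) ≤ 13 units — satisfied.
(b) insurance ≥ $250,000 — met.
(c) ≥300 ft from school — holds.
(2): T AND T AND T → true.
Overall = F OR T = true.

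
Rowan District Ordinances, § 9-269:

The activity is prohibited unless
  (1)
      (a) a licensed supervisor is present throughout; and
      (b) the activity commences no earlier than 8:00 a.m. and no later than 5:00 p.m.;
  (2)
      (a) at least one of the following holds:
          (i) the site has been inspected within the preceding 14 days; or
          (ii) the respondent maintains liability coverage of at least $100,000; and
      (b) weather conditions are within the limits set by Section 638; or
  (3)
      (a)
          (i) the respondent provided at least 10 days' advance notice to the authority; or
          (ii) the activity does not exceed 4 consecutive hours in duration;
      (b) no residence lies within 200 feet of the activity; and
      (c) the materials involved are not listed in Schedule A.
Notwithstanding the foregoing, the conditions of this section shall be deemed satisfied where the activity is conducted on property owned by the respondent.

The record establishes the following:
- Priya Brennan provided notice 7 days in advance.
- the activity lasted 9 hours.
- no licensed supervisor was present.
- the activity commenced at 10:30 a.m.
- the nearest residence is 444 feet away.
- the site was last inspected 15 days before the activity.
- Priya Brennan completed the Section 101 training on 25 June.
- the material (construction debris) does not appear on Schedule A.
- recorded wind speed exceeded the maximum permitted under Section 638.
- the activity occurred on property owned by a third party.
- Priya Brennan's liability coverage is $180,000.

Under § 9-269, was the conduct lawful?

No — unlawful.

(a) supervisor present — not met.
(b) start within hours — holds.
(1): F AND T → false.
(i) site inspected — not met.
(ii) coverage ≥ $100,000 — met.
(a) = F OR T = true.
(b) weather ok — not met.
So (2) is not satisfied (T AND F).
(i) ≥10 days' notice — fails.
(ii) ≤ 4 hrs duration — not met.
(a): F OR F → false.
(b) no residence in 200 ft — holds.
(c) not (Schedule A material) — holds.
(3) = F AND T AND T = false.
Overall: F OR F OR F → false.
Exception (own property) — not satisfied.
Result: main false OR exception false → false.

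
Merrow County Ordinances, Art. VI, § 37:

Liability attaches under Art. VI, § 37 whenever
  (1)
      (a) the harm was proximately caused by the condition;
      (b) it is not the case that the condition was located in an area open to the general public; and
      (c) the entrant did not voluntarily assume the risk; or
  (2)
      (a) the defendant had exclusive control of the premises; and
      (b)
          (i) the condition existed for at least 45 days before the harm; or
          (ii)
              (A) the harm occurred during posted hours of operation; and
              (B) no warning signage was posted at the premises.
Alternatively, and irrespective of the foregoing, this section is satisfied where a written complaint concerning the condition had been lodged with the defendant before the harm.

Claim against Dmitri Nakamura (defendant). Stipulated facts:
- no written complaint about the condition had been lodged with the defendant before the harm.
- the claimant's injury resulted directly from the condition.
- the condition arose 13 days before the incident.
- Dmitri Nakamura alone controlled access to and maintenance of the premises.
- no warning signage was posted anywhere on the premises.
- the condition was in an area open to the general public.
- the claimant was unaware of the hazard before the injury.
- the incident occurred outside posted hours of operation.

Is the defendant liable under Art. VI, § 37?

(a) proximate cause — satisfied.
(b) not (public area) — fails.
(c) no assumed risk — met.
(1) = T AND F AND T = false.
(a) exclusive control — met.
(i) condition ≥45 days old — fails.
(A) during posted hours — not satisfied.
(B) no signage posted — satisfied.
(ii) = F AND T = false.
(b) = F OR F = false.
(2) = T AND F = false.
Overall = F OR F = false.
Exception (complaint lodged) — not satisfied.
Result: main false OR exception false → false.

No — not liable.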